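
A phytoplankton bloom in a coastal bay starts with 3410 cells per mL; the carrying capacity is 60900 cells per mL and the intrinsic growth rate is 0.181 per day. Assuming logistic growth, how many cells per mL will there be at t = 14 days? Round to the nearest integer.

A = (K − N₀)/N₀ = (60900 − 3410)/3410 = 16.859.
N(t) = K/(1 + A·e^(−rt)) = 60900/(1 + 16.859×e^(−0.181×14)).
e^(−2.534) = 0.079341; denominator = 1 + 16.859×0.079341 = 2.3376.
N = 60900/2.3376 = 26052.

26052 cells per mL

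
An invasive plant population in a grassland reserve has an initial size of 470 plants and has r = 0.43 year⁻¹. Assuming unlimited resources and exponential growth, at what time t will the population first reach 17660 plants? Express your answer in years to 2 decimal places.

8.43 years

Set N₀·e^(rt) = 17660: e^(0.43·t) = 17660/470 = 37.574.
0.43·t = ln(37.574) = 3.6263, so t = 3.6263/0.43 = 8.4333.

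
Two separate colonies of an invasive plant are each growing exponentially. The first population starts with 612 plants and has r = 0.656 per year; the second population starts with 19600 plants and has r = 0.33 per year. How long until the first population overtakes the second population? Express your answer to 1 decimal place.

10.6 years

Set 612·e^(0.656t) = 19600·e^(0.33t).
e^((0.656 − 0.33)t) = 19600/612 → e^(0.326·t) = 32.026.
0.326·t = ln(32.026) = 3.4666, so t = 3.4666/0.326 = 10.634.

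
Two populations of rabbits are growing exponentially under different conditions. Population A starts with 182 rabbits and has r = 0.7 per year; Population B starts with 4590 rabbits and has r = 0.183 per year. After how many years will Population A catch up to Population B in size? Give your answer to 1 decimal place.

6.2 years

Set 182·e^(0.7t) = 4590·e^(0.183t).
e^((0.7 − 0.183)t) = 4590/182 → e^(0.517·t) = 25.22.
0.517·t = ln(25.22) = 3.2276, so t = 3.2276/0.517 = 6.243.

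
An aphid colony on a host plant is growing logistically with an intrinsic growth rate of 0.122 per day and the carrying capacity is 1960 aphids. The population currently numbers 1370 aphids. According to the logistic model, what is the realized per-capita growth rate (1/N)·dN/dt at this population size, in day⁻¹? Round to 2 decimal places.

0.04 per day

(1/N)·dN/dt = r(1 − N/K) = 0.122 × (1 − 1370/1960).
= 0.122 × 0.30102 = 0.036724.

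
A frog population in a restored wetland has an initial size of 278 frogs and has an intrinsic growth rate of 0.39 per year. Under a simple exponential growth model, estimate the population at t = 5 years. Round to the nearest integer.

N(t) = N₀·e^(rt) = 278 × e^(0.39×5) = 278 × e^1.95.
e^1.95 ≈ 7.0287, so N ≈ 278 × 7.0287 = 1953.98.

1954 frogs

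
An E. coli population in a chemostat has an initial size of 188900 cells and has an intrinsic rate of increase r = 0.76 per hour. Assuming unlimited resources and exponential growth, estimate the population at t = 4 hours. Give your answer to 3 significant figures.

N(t) = N₀·e^(rt) = 188900 × e^(0.76×4) = 188900 × e^3.04.
e^3.04 ≈ 20.905, so N ≈ 188900 × 20.905 = 3.949×10^6.

3950000 cells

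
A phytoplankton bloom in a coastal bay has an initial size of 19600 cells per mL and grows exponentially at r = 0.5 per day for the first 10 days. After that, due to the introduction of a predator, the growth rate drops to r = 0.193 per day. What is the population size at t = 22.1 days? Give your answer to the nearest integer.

Phase 1: N(10) = 19600·e^(0.5×10) = 19600·e^5 = 2.908898×10^6.
Phase 2 runs for 22.1 − 10 = 12.1 days at r = 0.193.
N(22.1) = 2.908898×10^6·e^(0.193×12.1) = 2.908898×10^6·e^2.335 = 3.005636×10^7.

30056360 cells per mL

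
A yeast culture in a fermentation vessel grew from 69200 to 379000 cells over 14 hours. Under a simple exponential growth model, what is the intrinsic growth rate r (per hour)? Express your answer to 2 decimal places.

From N(t) = N₀·e^(rt): e^(r·14) = 379000/69200 = 5.4769.
r·14 = ln(5.4769) = 1.7005, so r = 1.7005/14 = 0.12147.

0.12 per hour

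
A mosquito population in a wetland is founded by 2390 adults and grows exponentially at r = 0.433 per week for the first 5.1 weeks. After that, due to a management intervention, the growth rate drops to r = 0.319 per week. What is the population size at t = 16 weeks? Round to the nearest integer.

Phase 1: N(5.1) = 2390·e^(0.433×5.1) = 2390·e^2.208 = 21749.6.
Phase 2 runs for 16 − 5.1 = 10.9 weeks at r = 0.319.
N(16) = 21749.6·e^(0.319×10.9) = 21749.6·e^3.477 = 703940.

703940 adults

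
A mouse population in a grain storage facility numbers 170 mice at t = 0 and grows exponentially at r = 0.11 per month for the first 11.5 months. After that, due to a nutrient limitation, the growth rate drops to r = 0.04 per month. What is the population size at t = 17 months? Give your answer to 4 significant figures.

Phase 1: N(11.5) = 170·e^(0.11×11.5) = 170·e^1.265 = 602.326.
Phase 2 runs for 17 − 11.5 = 5.5 months at r = 0.04.
N(17) = 602.326·e^(0.04×5.5) = 602.326·e^0.22 = 750.544.

750.5 mice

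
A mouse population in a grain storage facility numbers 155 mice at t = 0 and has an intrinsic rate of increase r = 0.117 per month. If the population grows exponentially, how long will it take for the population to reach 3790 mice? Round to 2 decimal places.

Set N₀·e^(rt) = 3790: e^(0.117·t) = 3790/155 = 24.452.
0.117·t = ln(24.452) = 3.1967, so t = 3.1967/0.117 = 27.322.

27.32 months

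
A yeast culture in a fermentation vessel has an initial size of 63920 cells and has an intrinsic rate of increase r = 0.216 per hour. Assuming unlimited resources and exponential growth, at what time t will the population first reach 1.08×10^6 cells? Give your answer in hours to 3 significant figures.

Set N₀·e^(rt) = 1.08×10^6: e^(0.216·t) = 1.08×10^6/63920 = 16.896.
0.216·t = ln(16.896) = 2.8271, so t = 2.8271/0.216 = 13.088.

13.1 hours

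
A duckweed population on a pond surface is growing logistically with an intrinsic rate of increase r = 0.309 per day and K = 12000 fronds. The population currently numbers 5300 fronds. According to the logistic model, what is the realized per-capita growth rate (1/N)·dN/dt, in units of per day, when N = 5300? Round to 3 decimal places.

(1/N)·dN/dt = r(1 − N/K) = 0.309 × (1 − 5300/12000).
= 0.309 × 0.55833 = 0.17253.

0.173 per day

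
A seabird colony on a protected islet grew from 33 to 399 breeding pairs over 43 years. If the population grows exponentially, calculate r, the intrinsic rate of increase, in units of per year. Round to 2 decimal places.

From N(t) = N₀·e^(rt): e^(r·43) = 399/33 = 12.091.
r·43 = ln(12.091) = 2.4925, so r = 2.4925/43 = 0.057964.

0.06 per year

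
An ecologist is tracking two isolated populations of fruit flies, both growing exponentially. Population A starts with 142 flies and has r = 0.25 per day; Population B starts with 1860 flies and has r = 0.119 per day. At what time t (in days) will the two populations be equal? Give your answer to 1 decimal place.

19.6 days

Set 142·e^(0.25t) = 1860·e^(0.119t).
e^((0.25 − 0.119)t) = 1860/142 → e^(0.131·t) = 13.099.
0.131·t = ln(13.099) = 2.5725, so t = 2.5725/0.131 = 19.637.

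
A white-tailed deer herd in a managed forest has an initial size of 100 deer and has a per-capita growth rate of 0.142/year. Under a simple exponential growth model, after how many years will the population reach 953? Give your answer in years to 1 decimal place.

15.9 years

Set N₀·e^(rt) = 953: e^(0.142·t) = 953/100 = 9.53.
0.142·t = ln(9.53) = 2.2544, so t = 2.2544/0.142 = 15.876.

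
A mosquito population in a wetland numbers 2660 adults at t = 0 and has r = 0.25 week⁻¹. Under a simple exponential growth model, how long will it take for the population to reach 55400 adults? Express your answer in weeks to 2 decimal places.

Set N₀·e^(rt) = 55400: e^(0.25·t) = 55400/2660 = 20.827.
0.25·t = ln(20.827) = 3.0363, so t = 3.0363/0.25 = 12.145.

12.15 weeks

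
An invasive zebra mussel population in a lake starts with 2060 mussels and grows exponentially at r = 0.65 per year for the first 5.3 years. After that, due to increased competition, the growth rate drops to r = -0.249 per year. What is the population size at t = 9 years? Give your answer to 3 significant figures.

25700 mussels

Phase 1: N(5.3) = 2060·e^(0.65×5.3) = 2060·e^3.445 = 64567.2.
Phase 2 runs for 9 − 5.3 = 3.7 years at r = -0.249.
N(9) = 64567.2·e^(-0.249×3.7) = 64567.2·e^-0.9213 = 25697.8.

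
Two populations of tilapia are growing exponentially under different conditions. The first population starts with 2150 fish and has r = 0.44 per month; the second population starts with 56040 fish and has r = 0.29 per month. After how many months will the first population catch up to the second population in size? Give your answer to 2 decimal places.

Set 2150·e^(0.44t) = 56040·e^(0.29t).
e^((0.44 − 0.29)t) = 56040/2150 → e^(0.15·t) = 26.065.
0.15·t = ln(26.065) = 3.2606, so t = 3.2606/0.15 = 21.737.

21.74 months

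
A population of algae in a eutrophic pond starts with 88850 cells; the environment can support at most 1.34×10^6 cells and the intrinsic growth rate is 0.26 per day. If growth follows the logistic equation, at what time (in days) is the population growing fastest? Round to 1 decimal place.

10.2 days

Logistic growth is fastest at N = K/2 = 670000.
A = (K − N₀)/N₀ = 14.082. Set K/(1 + A·e^(−rt)) = K/2 → A·e^(−rt) = 1.
e^(−0.26t) = 1/14.082 = 0.0710147, so t = ln(14.082)/0.26 = 2.6449/0.26 = 10.173.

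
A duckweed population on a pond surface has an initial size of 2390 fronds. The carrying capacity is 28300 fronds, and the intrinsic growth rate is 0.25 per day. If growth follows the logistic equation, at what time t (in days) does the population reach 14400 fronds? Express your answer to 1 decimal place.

A = (K − N₀)/N₀ = (28300 − 2390)/2390 = 10.841.
Solve 28300/(1 + 10.841·e^(−0.25t)) = 14400: 1 + 10.841·e^(−0.25t) = 1.9653, so e^(−0.25t) = 0.0890395.
−0.25·t = ln(0.0890395) = -2.4187, so t = 2.4187/0.25 = 9.6747.

9.7 days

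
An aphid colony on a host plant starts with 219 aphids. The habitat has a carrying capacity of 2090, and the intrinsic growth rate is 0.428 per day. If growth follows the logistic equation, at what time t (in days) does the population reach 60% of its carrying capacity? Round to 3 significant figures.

5.96 days

A = (K − N₀)/N₀ = (2090 − 219)/219 = 8.5434.
Solve 2090/(1 + 8.5434·e^(−0.428t)) = 1254: 1 + 8.5434·e^(−0.428t) = 1.6667, so e^(−0.428t) = 0.0780331.
−0.428·t = ln(0.0780331) = -2.5506, so t = 2.5506/0.428 = 5.9594.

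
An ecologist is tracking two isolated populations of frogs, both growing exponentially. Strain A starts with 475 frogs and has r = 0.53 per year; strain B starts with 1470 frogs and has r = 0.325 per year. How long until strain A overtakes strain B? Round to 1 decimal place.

Set 475·e^(0.53t) = 1470·e^(0.325t).
e^((0.53 − 0.325)t) = 1470/475 → e^(0.205·t) = 3.0947.
0.205·t = ln(3.0947) = 1.1297, so t = 1.1297/0.205 = 5.5107.

5.5 years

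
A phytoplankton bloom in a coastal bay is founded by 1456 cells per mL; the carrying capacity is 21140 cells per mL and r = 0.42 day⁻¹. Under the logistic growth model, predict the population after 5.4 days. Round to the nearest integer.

8810 cells per mL

A = (K − N₀)/N₀ = (21140 − 1456)/1456 = 13.519.
N(t) = K/(1 + A·e^(−rt)) = 21140/(1 + 13.519×e^(−0.42×5.4)).
e^(−2.268) = 0.10352; denominator = 1 + 13.519×0.10352 = 2.3995.
N = 21140/2.3995 = 8810.18.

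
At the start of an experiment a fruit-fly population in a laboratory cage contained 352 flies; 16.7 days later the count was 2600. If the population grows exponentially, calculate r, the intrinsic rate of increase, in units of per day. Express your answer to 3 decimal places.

From N(t) = N₀·e^(rt): e^(r·16.7) = 2600/352 = 7.3864.
r·16.7 = ln(7.3864) = 1.9996, so r = 1.9996/16.7 = 0.11974.

0.120 per day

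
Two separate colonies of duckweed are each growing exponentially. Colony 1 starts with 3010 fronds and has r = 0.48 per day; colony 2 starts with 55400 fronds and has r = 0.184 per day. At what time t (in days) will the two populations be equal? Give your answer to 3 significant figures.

Set 3010·e^(0.48t) = 55400·e^(0.184t).
e^((0.48 − 0.184)t) = 55400/3010 → e^(0.296·t) = 18.405.
0.296·t = ln(18.405) = 2.9126, so t = 2.9126/0.296 = 9.84.

9.84 days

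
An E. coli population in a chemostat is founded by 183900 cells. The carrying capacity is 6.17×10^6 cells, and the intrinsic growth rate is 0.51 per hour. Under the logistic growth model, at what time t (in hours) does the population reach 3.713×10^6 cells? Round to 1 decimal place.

7.6 hours

A = (K − N₀)/N₀ = (6.17×10^6 − 183900)/183900 = 32.551.
Solve 6.17×10^6/(1 + 32.551·e^(−0.51t)) = 3.713×10^6: 1 + 32.551·e^(−0.51t) = 1.6617, so e^(−0.51t) = 0.0203291.
−0.51·t = ln(0.0203291) = -3.8957, so t = 3.8957/0.51 = 7.6386.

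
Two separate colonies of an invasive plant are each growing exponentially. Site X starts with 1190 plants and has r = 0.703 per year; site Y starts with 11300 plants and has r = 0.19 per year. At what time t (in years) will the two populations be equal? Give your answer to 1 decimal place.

4.4 years

Set 1190·e^(0.703t) = 11300·e^(0.19t).
e^((0.703 − 0.19)t) = 11300/1190 → e^(0.513·t) = 9.4958.
0.513·t = ln(9.4958) = 2.2508, so t = 2.2508/0.513 = 4.3876.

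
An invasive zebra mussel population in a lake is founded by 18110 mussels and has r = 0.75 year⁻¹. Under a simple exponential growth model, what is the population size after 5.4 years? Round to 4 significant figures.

1039000 mussels

N(t) = N₀·e^(rt) = 18110 × e^(0.75×5.4) = 18110 × e^4.05.
e^4.05 ≈ 57.397, so N ≈ 18110 × 57.397 = 1.039468×10^6.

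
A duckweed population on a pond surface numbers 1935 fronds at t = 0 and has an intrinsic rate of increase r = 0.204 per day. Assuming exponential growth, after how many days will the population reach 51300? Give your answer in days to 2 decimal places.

Set N₀·e^(rt) = 51300: e^(0.204·t) = 51300/1935 = 26.512.
0.204·t = ln(26.512) = 3.2776, so t = 3.2776/0.204 = 16.067.

16.07 days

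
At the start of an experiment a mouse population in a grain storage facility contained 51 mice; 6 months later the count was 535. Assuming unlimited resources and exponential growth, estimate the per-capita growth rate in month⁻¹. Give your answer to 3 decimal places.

0.392 per month

From N(t) = N₀·e^(rt): e^(r·6) = 535/51 = 10.49.
r·6 = ln(10.49) = 2.3504, so r = 2.3504/6 = 0.39174.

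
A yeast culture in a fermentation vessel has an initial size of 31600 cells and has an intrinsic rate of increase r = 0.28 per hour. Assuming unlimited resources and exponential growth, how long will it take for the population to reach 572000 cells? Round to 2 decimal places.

10.34 hours

Set N₀·e^(rt) = 572000: e^(0.28·t) = 572000/31600 = 18.101.
0.28·t = ln(18.101) = 2.896, so t = 2.896/0.28 = 10.343.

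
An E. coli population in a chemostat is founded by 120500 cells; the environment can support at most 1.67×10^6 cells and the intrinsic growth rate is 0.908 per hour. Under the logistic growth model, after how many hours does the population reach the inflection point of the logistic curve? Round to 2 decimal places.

2.81 hours

Logistic growth is fastest at N = K/2 = 835000.
A = (K − N₀)/N₀ = 12.859. Set K/(1 + A·e^(−rt)) = K/2 → A·e^(−rt) = 1.
e^(−0.908t) = 1/12.859 = 0.077767, so t = ln(12.859)/0.908 = 2.554/0.908 = 2.8128.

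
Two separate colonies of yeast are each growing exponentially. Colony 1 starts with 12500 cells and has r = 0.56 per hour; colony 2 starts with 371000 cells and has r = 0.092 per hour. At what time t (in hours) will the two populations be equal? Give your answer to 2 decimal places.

Set 12500·e^(0.56t) = 371000·e^(0.092t).
e^((0.56 − 0.092)t) = 371000/12500 → e^(0.468·t) = 29.68.
0.468·t = ln(29.68) = 3.3905, so t = 3.3905/0.468 = 7.2446.

7.24 hours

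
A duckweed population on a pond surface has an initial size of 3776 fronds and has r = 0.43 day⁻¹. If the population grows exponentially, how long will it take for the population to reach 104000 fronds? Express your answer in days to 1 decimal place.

Set N₀·e^(rt) = 104000: e^(0.43·t) = 104000/3776 = 27.542.
0.43·t = ln(27.542) = 3.3157, so t = 3.3157/0.43 = 7.711.

7.7 days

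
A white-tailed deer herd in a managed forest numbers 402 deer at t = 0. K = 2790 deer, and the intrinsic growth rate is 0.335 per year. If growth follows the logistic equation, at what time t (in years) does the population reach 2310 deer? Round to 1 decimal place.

A = (K − N₀)/N₀ = (2790 − 402)/402 = 5.9403.
Solve 2790/(1 + 5.9403·e^(−0.335t)) = 2310: 1 + 5.9403·e^(−0.335t) = 1.2078, so e^(−0.335t) = 0.0349801.
−0.335·t = ln(0.0349801) = -3.353, so t = 3.353/0.335 = 10.009.

10.0 years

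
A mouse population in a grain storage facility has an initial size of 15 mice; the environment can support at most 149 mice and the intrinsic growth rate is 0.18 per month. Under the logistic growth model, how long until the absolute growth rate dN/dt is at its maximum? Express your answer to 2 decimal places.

Logistic growth is fastest at N = K/2 = 74.5.
A = (K − N₀)/N₀ = 8.9333. Set K/(1 + A·e^(−rt)) = K/2 → A·e^(−rt) = 1.
e^(−0.18t) = 1/8.9333 = 0.11194, so t = ln(8.9333)/0.18 = 2.1898/0.18 = 12.165.

12.17 months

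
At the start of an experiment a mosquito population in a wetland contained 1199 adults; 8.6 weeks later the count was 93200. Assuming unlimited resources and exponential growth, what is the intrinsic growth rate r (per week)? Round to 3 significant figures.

From N(t) = N₀·e^(rt): e^(r·8.6) = 93200/1199 = 77.731.
r·8.6 = ln(77.731) = 4.3533, so r = 4.3533/8.6 = 0.50619.

0.506 per week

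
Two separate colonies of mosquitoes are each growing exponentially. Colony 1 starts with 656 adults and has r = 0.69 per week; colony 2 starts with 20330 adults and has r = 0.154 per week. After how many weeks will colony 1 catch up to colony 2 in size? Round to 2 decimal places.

6.41 weeks

Set 656·e^(0.69t) = 20330·e^(0.154t).
e^((0.69 − 0.154)t) = 20330/656 → e^(0.536·t) = 30.991.
0.536·t = ln(30.991) = 3.4337, so t = 3.4337/0.536 = 6.4061.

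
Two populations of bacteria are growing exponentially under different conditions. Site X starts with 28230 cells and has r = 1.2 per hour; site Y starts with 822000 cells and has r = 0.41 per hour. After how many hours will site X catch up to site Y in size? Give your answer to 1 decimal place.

Set 28230·e^(1.2t) = 822000·e^(0.41t).
e^((1.2 − 0.41)t) = 822000/28230 → e^(0.79·t) = 29.118.
0.79·t = ln(29.118) = 3.3714, so t = 3.3714/0.79 = 4.2675.

4.3 hours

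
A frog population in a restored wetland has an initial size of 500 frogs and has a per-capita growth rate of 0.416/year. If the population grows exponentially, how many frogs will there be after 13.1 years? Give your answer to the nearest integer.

116333 frogs

N(t) = N₀·e^(rt) = 500 × e^(0.416×13.1) = 500 × e^5.45.
e^5.45 ≈ 232.67, so N ≈ 500 × 232.67 = 116333.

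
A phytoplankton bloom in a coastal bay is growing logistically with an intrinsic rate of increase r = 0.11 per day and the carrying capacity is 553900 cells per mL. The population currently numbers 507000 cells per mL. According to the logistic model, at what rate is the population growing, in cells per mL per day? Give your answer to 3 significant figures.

4720 cells per mL per day

dN/dt = rN(1 − N/K) = 0.11 × 507000 × (1 − 507000/553900).
1 − 507000/553900 = 0.084672; dN/dt = 0.11 × 507000 × 0.084672 = 4722.2.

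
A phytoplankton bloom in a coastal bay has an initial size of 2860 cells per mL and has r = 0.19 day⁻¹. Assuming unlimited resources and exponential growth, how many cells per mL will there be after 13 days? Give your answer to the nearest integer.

33812 cells per mL

N(t) = N₀·e^(rt) = 2860 × e^(0.19×13) = 2860 × e^2.47.
e^2.47 ≈ 11.822, so N ≈ 2860 × 11.822 = 33812.2.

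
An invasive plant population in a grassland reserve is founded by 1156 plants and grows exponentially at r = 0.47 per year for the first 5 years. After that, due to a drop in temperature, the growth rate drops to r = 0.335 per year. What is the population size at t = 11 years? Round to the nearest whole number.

90465 plants

Phase 1: N(5) = 1156·e^(0.47×5) = 1156·e^2.35 = 12121.3.
Phase 2 runs for 11 − 5 = 6 years at r = 0.335.
N(11) = 12121.3·e^(0.335×6) = 12121.3·e^2.01 = 90465.2.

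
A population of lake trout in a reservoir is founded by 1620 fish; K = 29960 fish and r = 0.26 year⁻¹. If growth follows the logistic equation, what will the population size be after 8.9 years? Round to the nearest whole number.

A = (K − N₀)/N₀ = (29960 − 1620)/1620 = 17.494.
N(t) = K/(1 + A·e^(−rt)) = 29960/(1 + 17.494×e^(−0.26×8.9)).
e^(−2.314) = 0.098865; denominator = 1 + 17.494×0.098865 = 2.7295.
N = 29960/2.7295 = 10976.3.

10976 fish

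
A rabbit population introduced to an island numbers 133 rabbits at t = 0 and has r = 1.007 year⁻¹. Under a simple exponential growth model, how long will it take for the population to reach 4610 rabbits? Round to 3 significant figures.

3.52 years

Set N₀·e^(rt) = 4610: e^(1.007·t) = 4610/133 = 34.662.
1.007·t = ln(34.662) = 3.5456, so t = 3.5456/1.007 = 3.521.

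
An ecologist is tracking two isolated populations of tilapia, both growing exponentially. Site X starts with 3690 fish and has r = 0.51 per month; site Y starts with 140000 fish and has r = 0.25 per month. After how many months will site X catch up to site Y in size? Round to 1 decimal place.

Set 3690·e^(0.51t) = 140000·e^(0.25t).
e^((0.51 − 0.25)t) = 140000/3690 → e^(0.26·t) = 37.94.
0.26·t = ln(37.94) = 3.636, so t = 3.636/0.26 = 13.985.

14.0 months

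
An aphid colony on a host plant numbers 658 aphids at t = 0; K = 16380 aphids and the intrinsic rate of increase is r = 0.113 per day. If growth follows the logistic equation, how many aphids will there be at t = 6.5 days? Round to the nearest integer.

1314 aphids

A = (K − N₀)/N₀ = (16380 − 658)/658 = 23.894.
N(t) = K/(1 + A·e^(−rt)) = 16380/(1 + 23.894×e^(−0.113×6.5)).
e^(−0.7345) = 0.47975; denominator = 1 + 23.894×0.47975 = 12.463.
N = 16380/12.463 = 1314.31.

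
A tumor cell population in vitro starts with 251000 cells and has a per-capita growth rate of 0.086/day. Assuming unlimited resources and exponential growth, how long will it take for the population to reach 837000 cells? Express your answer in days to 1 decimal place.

Set N₀·e^(rt) = 837000: e^(0.086·t) = 837000/251000 = 3.3347.
0.086·t = ln(3.3347) = 1.2044, so t = 1.2044/0.086 = 14.004.

14.0 days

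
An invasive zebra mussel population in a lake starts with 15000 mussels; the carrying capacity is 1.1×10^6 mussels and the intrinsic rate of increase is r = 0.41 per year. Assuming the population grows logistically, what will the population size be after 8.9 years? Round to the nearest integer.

A = (K − N₀)/N₀ = (1.1×10^6 − 15000)/15000 = 72.333.
N(t) = K/(1 + A·e^(−rt)) = 1.1×10^6/(1 + 72.333×e^(−0.41×8.9)).
e^(−3.649) = 0.026017; denominator = 1 + 72.333×0.026017 = 2.8819.
N = 1.1×10^6/2.8819 = 381692.

381692 mussels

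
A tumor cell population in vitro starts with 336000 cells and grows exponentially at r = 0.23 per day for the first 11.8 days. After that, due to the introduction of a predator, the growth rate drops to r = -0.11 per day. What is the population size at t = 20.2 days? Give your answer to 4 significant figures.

Phase 1: N(11.8) = 336000·e^(0.23×11.8) = 336000·e^2.714 = 5.070076×10^6.
Phase 2 runs for 20.2 − 11.8 = 8.4 days at r = -0.11.
N(20.2) = 5.070076×10^6·e^(-0.11×8.4) = 5.070076×10^6·e^-0.924 = 2.012456×10^6.

2012000 cells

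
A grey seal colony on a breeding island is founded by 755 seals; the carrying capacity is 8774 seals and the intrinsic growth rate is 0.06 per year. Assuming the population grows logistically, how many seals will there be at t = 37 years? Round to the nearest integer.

4074 seals

A = (K − N₀)/N₀ = (8774 − 755)/755 = 10.621.
N(t) = K/(1 + A·e^(−rt)) = 8774/(1 + 10.621×e^(−0.06×37)).
e^(−2.22) = 0.10861; denominator = 1 + 10.621×0.10861 = 2.1536.
N = 8774/2.1536 = 4074.19.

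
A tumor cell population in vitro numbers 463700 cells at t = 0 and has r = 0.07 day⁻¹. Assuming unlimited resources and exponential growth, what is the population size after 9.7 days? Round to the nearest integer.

914372 cells

N(t) = N₀·e^(rt) = 463700 × e^(0.07×9.7) = 463700 × e^0.679.
e^0.679 ≈ 1.9719, so N ≈ 463700 × 1.9719 = 914372.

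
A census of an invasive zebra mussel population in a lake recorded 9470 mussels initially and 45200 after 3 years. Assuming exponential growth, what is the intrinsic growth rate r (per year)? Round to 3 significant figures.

From N(t) = N₀·e^(rt): e^(r·3) = 45200/9470 = 4.773.
r·3 = ln(4.773) = 1.563, so r = 1.563/3 = 0.52099.

0.521 per year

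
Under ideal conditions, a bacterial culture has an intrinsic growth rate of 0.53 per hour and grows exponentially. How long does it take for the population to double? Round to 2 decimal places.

Doubling time t_d = ln(2)/r = 0.6931/0.53 = 1.3078.

1.31 hours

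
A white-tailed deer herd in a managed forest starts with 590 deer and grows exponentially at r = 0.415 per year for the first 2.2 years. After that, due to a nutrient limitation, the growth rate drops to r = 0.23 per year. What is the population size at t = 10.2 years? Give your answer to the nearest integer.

Phase 1: N(2.2) = 590·e^(0.415×2.2) = 590·e^0.913 = 1470.15.
Phase 2 runs for 10.2 − 2.2 = 8 years at r = 0.23.
N(10.2) = 1470.15·e^(0.23×8) = 1470.15·e^1.84 = 9256.88.

9257 deer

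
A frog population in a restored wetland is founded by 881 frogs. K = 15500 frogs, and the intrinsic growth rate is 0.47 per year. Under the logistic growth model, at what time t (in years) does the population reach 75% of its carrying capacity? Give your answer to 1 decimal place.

8.3 years

A = (K − N₀)/N₀ = (15500 − 881)/881 = 16.594.
Solve 15500/(1 + 16.594·e^(−0.47t)) = 11625: 1 + 16.594·e^(−0.47t) = 1.3333, so e^(−0.47t) = 0.020088.
−0.47·t = ln(0.020088) = -3.9076, so t = 3.9076/0.47 = 8.3141.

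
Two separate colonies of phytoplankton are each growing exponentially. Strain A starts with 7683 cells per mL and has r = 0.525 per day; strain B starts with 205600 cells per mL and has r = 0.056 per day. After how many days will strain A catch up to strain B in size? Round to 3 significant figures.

Set 7683·e^(0.525t) = 205600·e^(0.056t).
e^((0.525 − 0.056)t) = 205600/7683 → e^(0.469·t) = 26.76.
0.469·t = ln(26.76) = 3.2869, so t = 3.2869/0.469 = 7.0084.

7.01 days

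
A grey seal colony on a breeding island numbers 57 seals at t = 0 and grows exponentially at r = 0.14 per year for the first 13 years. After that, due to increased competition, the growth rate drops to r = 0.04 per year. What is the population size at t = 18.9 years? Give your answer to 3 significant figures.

Phase 1: N(13) = 57·e^(0.14×13) = 57·e^1.82 = 351.796.
Phase 2 runs for 18.9 − 13 = 5.9 years at r = 0.04.
N(18.9) = 351.796·e^(0.04×5.9) = 351.796·e^0.236 = 445.435.

445 seals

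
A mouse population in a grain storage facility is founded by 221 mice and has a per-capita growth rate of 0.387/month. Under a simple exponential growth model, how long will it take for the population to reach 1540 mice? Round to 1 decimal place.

5.0 months

Set N₀·e^(rt) = 1540: e^(0.387·t) = 1540/221 = 6.9683.
0.387·t = ln(6.9683) = 1.9414, so t = 1.9414/0.387 = 5.0165.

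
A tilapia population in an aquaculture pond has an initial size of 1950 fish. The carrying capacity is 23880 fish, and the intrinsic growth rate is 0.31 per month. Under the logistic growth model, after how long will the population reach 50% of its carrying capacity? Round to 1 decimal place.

7.8 months

A = (K − N₀)/N₀ = (23880 − 1950)/1950 = 11.246.
Solve 23880/(1 + 11.246·e^(−0.31t)) = 11940: 1 + 11.246·e^(−0.31t) = 2, so e^(−0.31t) = 0.0889193.
−0.31·t = ln(0.0889193) = -2.42, so t = 2.42/0.31 = 7.8065.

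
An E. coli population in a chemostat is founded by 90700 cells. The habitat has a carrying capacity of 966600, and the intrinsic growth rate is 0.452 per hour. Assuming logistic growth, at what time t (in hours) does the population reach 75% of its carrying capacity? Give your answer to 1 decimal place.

7.4 hours

A = (K − N₀)/N₀ = (966600 − 90700)/90700 = 9.6571.
Solve 966600/(1 + 9.6571·e^(−0.452t)) = 724950: 1 + 9.6571·e^(−0.452t) = 1.3333, so e^(−0.452t) = 0.0345169.
−0.452·t = ln(0.0345169) = -3.3663, so t = 3.3663/0.452 = 7.4476.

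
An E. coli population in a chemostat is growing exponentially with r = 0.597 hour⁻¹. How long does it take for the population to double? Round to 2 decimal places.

Doubling time t_d = ln(2)/r = 0.6931/0.597 = 1.1611.

1.16 hours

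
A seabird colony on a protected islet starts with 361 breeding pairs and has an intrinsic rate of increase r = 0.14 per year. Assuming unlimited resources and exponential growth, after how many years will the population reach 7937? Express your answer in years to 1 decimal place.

22.1 years

Set N₀·e^(rt) = 7937: e^(0.14·t) = 7937/361 = 21.986.
0.14·t = ln(21.986) = 3.0904, so t = 3.0904/0.14 = 22.074.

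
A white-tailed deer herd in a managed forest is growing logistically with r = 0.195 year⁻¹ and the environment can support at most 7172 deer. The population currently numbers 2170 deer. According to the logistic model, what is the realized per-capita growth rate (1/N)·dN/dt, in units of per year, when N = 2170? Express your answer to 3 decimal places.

(1/N)·dN/dt = r(1 − N/K) = 0.195 × (1 − 2170/7172).
= 0.195 × 0.69743 = 0.136.

0.136 per year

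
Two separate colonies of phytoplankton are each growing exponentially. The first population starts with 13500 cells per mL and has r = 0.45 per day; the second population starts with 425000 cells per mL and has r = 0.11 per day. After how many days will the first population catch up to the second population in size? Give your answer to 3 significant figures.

Set 13500·e^(0.45t) = 425000·e^(0.11t).
e^((0.45 − 0.11)t) = 425000/13500 → e^(0.34·t) = 31.481.
0.34·t = ln(31.481) = 3.4494, so t = 3.4494/0.34 = 10.145.

10.1 days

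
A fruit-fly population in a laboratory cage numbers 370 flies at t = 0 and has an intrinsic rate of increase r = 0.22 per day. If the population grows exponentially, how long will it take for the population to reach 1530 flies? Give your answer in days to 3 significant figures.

Set N₀·e^(rt) = 1530: e^(0.22·t) = 1530/370 = 4.1351.
0.22·t = ln(4.1351) = 1.4195, so t = 1.4195/0.22 = 6.4524.

6.45 days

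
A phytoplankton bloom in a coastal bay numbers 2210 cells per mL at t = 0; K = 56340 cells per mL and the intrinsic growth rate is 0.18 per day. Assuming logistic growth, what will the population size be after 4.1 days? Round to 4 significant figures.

A = (K − N₀)/N₀ = (56340 − 2210)/2210 = 24.493.
N(t) = K/(1 + A·e^(−rt)) = 56340/(1 + 24.493×e^(−0.18×4.1)).
e^(−0.738) = 0.47807; denominator = 1 + 24.493×0.47807 = 12.709.
N = 56340/12.709 = 4432.92.

4433 cells per mL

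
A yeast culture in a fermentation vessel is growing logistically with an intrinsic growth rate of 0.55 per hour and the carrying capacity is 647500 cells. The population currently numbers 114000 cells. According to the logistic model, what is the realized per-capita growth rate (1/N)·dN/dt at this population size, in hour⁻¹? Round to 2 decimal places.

(1/N)·dN/dt = r(1 − N/K) = 0.55 × (1 − 114000/647500).
= 0.55 × 0.82394 = 0.45317.

0.45 per hour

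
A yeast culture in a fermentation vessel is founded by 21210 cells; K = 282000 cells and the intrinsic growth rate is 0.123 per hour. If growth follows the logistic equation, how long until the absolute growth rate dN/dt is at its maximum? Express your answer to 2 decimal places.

Logistic growth is fastest at N = K/2 = 141000.
A = (K − N₀)/N₀ = 12.296. Set K/(1 + A·e^(−rt)) = K/2 → A·e^(−rt) = 1.
e^(−0.123t) = 1/12.296 = 0.0813298, so t = ln(12.296)/0.123 = 2.5092/0.123 = 20.4.

20.40 hours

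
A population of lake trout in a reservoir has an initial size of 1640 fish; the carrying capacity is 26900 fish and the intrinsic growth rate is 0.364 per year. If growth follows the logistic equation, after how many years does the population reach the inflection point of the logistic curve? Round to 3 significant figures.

7.51 years

Logistic growth is fastest at N = K/2 = 13450.
A = (K − N₀)/N₀ = 15.402. Set K/(1 + A·e^(−rt)) = K/2 → A·e^(−rt) = 1.
e^(−0.364t) = 1/15.402 = 0.0649248, so t = ln(15.402)/0.364 = 2.7345/0.364 = 7.5124.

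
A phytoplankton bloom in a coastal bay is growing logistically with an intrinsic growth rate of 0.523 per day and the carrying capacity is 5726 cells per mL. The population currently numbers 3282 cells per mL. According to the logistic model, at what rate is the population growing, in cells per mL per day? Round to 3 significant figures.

733 cells per mL per day

dN/dt = rN(1 − N/K) = 0.523 × 3282 × (1 − 3282/5726).
1 − 3282/5726 = 0.42683; dN/dt = 0.523 × 3282 × 0.42683 = 732.64.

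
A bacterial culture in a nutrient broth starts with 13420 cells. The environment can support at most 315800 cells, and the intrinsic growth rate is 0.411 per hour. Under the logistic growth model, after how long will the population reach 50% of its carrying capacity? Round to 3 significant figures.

7.58 hours

A = (K − N₀)/N₀ = (315800 − 13420)/13420 = 22.532.
Solve 315800/(1 + 22.532·e^(−0.411t)) = 157900: 1 + 22.532·e^(−0.411t) = 2, so e^(−0.411t) = 0.0443812.
−0.411·t = ln(0.0443812) = -3.1149, so t = 3.1149/0.411 = 7.5789.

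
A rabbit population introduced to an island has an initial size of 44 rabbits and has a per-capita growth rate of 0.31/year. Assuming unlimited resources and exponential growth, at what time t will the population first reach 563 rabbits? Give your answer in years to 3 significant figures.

8.22 years

Set N₀·e^(rt) = 563: e^(0.31·t) = 563/44 = 12.795.
0.31·t = ln(12.795) = 2.5491, so t = 2.5491/0.31 = 8.2229.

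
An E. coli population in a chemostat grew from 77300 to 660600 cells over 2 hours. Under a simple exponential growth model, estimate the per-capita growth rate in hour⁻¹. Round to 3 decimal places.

From N(t) = N₀·e^(rt): e^(r·2) = 660600/77300 = 8.5459.
r·2 = ln(8.5459) = 2.1455, so r = 2.1455/2 = 1.0727.

1.073 per hour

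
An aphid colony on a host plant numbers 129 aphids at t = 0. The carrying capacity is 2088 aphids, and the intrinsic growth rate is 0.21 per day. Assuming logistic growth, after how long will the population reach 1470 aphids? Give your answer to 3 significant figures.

A = (K − N₀)/N₀ = (2088 − 129)/129 = 15.186.
Solve 2088/(1 + 15.186·e^(−0.21t)) = 1470: 1 + 15.186·e^(−0.21t) = 1.4204, so e^(−0.21t) = 0.0276838.
−0.21·t = ln(0.0276838) = -3.5869, so t = 3.5869/0.21 = 17.081.

17.1 days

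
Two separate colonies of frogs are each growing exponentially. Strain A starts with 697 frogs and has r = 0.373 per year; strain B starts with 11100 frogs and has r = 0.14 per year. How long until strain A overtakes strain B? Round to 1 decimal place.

11.9 years

Set 697·e^(0.373t) = 11100·e^(0.14t).
e^((0.373 − 0.14)t) = 11100/697 → e^(0.233·t) = 15.925.
0.233·t = ln(15.925) = 2.7679, so t = 2.7679/0.233 = 11.879.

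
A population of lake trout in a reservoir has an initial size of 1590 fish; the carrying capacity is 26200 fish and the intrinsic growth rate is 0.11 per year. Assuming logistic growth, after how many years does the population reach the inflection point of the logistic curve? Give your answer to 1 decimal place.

Logistic growth is fastest at N = K/2 = 13100.
A = (K − N₀)/N₀ = 15.478. Set K/(1 + A·e^(−rt)) = K/2 → A·e^(−rt) = 1.
e^(−0.11t) = 1/15.478 = 0.0646079, so t = ln(15.478)/0.11 = 2.7394/0.11 = 24.904.

24.9 years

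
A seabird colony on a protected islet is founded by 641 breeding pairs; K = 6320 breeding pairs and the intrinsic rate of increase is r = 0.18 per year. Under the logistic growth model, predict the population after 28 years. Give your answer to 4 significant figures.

5977 breeding pairs

A = (K − N₀)/N₀ = (6320 − 641)/641 = 8.8596.
N(t) = K/(1 + A·e^(−rt)) = 6320/(1 + 8.8596×e^(−0.18×28)).
e^(−5.04) = 0.0064737; denominator = 1 + 8.8596×0.0064737 = 1.0574.
N = 6320/1.0574 = 5977.18.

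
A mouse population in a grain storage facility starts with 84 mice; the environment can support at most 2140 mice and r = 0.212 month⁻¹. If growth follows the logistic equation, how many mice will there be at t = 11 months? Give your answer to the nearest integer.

A = (K − N₀)/N₀ = (2140 − 84)/84 = 24.476.
N(t) = K/(1 + A·e^(−rt)) = 2140/(1 + 24.476×e^(−0.212×11)).
e^(−2.332) = 0.097101; denominator = 1 + 24.476×0.097101 = 3.3767.
N = 2140/3.3767 = 633.76.

634 mice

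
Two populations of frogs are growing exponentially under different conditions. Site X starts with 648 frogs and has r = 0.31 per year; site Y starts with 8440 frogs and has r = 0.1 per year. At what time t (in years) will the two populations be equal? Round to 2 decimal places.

Set 648·e^(0.31t) = 8440·e^(0.1t).
e^((0.31 − 0.1)t) = 8440/648 → e^(0.21·t) = 13.025.
0.21·t = ln(13.025) = 2.5668, so t = 2.5668/0.21 = 12.223.

12.22 years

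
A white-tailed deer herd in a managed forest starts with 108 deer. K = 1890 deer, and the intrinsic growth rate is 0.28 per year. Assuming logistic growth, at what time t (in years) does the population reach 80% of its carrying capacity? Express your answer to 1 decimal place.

A = (K − N₀)/N₀ = (1890 − 108)/108 = 16.5.
Solve 1890/(1 + 16.5·e^(−0.28t)) = 1512: 1 + 16.5·e^(−0.28t) = 1.25, so e^(−0.28t) = 0.0151515.
−0.28·t = ln(0.0151515) = -4.1897, so t = 4.1897/0.28 = 14.963.

15.0 years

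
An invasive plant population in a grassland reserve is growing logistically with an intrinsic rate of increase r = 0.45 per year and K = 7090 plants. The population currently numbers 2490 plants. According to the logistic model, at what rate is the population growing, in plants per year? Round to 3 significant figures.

727 plants per year

dN/dt = rN(1 − N/K) = 0.45 × 2490 × (1 − 2490/7090).
1 − 2490/7090 = 0.6488; dN/dt = 0.45 × 2490 × 0.6488 = 726.98.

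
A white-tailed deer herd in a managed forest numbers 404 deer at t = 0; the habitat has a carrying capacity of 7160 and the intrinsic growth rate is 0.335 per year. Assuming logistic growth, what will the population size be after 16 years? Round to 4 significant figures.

A = (K − N₀)/N₀ = (7160 − 404)/404 = 16.723.
N(t) = K/(1 + A·e^(−rt)) = 7160/(1 + 16.723×e^(−0.335×16)).
e^(−5.36) = 0.0047009; denominator = 1 + 16.723×0.0047009 = 1.0786.
N = 7160/1.0786 = 6638.16.

6638 deer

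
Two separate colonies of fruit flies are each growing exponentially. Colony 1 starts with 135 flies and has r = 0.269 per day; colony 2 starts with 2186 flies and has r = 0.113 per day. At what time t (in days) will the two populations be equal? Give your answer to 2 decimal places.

17.85 days

Set 135·e^(0.269t) = 2186·e^(0.113t).
e^((0.269 − 0.113)t) = 2186/135 → e^(0.156·t) = 16.193.
0.156·t = ln(16.193) = 2.7846, so t = 2.7846/0.156 = 17.85.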